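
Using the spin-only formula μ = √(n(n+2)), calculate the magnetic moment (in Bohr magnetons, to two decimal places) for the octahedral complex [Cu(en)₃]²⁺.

1.73 Bohr magnetons

en is neutral, so the +2 overall charge sits on Cu: oxidation state +2.
Cu is in group 11, so Cu²⁺ is d⁹ (11 − 2 = 9).
Configuration: t₂g⁶ eg³ → 1 unpaired electron.
μ(spin-only) = √[1(1+2)] = √3 ≈ 1.73 Bohr magnetons.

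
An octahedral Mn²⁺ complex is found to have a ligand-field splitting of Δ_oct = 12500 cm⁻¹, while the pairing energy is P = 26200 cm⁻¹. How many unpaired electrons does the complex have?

5

Mn is in group 7, so Mn²⁺ is d⁵ (7 − 2 = 5).
Δ_oct < P, so pairing is avoided: the ground state is high-spin.
Filling d⁵ accordingly: t2g^3 e_g^2.
Unpaired electrons: 5.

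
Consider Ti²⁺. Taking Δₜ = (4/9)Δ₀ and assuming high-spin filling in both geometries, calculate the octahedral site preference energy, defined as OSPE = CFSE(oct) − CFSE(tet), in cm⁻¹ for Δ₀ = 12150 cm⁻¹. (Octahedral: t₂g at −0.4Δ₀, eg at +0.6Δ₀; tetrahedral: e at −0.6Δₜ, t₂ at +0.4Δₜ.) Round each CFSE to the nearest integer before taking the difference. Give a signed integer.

-3240

Ti sits in group 4; removing 2 electrons leaves Ti²⁺ with 4 − 2 = 2 d electrons.
Octahedral (high-spin): t₂g² eg⁰, CFSE = 2(−0.4) + 0(+0.6) = -0.8Δ₀ = -0.8 × 12150 = -9720 cm⁻¹.
In a tetrahedral site the filling is e² t₂⁰: CFSE(tet) = -1.2Δₜ = -1.2 × (4/9)(12150) = -6480 cm⁻¹.
OSPE = CFSE(oct) − CFSE(tet) = -9720 − (-6480) = -3240 cm⁻¹.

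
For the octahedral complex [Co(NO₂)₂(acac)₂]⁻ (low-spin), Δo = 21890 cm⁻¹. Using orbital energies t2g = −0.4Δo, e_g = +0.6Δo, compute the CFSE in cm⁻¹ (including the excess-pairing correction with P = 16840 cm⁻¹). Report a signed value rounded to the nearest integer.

Ligand charges: 2×(-1) from NO₂⁻ and 2×(-1) from acac⁻ sum to -4; with overall charge -1, Co is +3.
Co is in group 9, so Co³⁺ is d⁶ (9 − 3 = 6).
Electron filling gives t2g^6 e_g^0.
Orbital CFSE = 6(-0.4) + 0(0.6) = -2.4Δo = -2.4 × 21890 = -52536 cm⁻¹.
Pairing penalty: 3 pairs vs 1 in the high-spin reference → 2 extra × P = 33680 cm⁻¹.
Net CFSE = -52536 + 33680 = -18856 cm⁻¹.

-18856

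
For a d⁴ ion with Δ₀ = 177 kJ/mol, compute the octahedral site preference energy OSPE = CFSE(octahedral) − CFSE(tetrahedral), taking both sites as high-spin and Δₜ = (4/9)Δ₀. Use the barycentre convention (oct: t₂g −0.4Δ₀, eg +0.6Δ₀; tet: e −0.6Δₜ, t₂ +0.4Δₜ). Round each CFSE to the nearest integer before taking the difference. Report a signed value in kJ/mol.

-75

Octahedral (high-spin): t2g^3 e_g^1, CFSE = 3(−0.4) + 1(+0.6) = -0.6Δ₀ = -0.6 × 177 = -106 kJ/mol.
Tetrahedral: e^2 t2^2, CFSE = 2(−0.6) + 2(+0.4) = -0.4Δₜ = -0.4 × (4/9) × 177 = -31 kJ/mol.
Subtracting, OSPE = -106 − (-31) = -75 kJ/mol.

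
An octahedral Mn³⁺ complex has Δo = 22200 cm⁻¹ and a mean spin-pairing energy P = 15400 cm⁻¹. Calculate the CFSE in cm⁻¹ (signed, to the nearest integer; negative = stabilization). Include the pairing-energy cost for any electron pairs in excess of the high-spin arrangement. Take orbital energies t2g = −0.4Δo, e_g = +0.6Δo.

-20120

Mn is in group 7, so Mn³⁺ is d⁴ (7 − 3 = 4).
Here Δo > P (22200 > 15400), so the low-spin state is favoured.
Filling d⁴ accordingly: t2g^4 e_g^0.
Orbital CFSE = -1.6Δo = -1.6 × 22200 = -35520 cm⁻¹.
Excess pairs vs high-spin: 1 − 0 = 1; pairing cost = +15400 cm⁻¹.
Net CFSE = -35520 + 15400 = -20120 cm⁻¹.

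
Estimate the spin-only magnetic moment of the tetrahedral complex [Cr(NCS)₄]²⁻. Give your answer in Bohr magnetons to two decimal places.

Each NCS⁻ contributes -1; 4 × (-1) = -4. With overall charge -2, Cr is in the +2 oxidation state.
Cr sits in group 6; removing 2 electrons leaves Cr²⁺ with 6 − 2 = 4 d electrons.
Tetrahedral splitting is small, so the complex is high-spin.
Configuration: e^2 t2^2 → 4 unpaired electrons.
μ(spin-only) = √[4(4+2)] = √24 ≈ 4.90 Bohr magnetons.

4.90 Bohr magnetons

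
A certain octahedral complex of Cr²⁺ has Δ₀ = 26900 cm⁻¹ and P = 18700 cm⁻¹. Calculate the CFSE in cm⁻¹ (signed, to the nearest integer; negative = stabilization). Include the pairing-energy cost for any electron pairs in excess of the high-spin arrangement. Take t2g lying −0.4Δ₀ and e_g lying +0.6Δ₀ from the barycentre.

Cr²⁺: group 6, so d-count = 6 − 2 = 4.
Since Δ₀ = 26900 cm⁻¹ > P = 18700 cm⁻¹, the complex adopts the low-spin configuration.
Configuration: t2g^4 e_g^0.
Orbital CFSE = -1.6Δ₀ = -1.6 × 26900 = -43040 cm⁻¹.
Excess pairs vs high-spin: 1 − 0 = 1; pairing cost = +18700 cm⁻¹.
Net CFSE = -43040 + 18700 = -24340 cm⁻¹.

-24340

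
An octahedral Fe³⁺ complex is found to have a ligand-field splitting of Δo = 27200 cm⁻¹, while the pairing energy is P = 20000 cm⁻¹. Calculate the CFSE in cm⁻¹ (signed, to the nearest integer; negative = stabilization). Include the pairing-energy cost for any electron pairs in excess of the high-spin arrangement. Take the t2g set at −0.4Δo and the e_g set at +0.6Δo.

Fe³⁺: group 8, so d-count = 8 − 3 = 5.
Since Δo = 27200 cm⁻¹ > P = 20000 cm⁻¹, the complex adopts the low-spin configuration.
Configuration: t2g^5 e_g^0.
Orbital CFSE = -2.0Δo = -2.0 × 27200 = -54400 cm⁻¹.
Excess pairs vs high-spin: 2 − 0 = 2; pairing cost = +40000 cm⁻¹.
Net CFSE = -54400 + 40000 = -14400 cm⁻¹.

-14400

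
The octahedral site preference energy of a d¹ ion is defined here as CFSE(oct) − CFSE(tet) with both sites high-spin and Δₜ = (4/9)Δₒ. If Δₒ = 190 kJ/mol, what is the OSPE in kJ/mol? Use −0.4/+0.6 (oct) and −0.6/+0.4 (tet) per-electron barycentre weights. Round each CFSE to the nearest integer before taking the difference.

-25

Octahedral (high-spin): t₂g¹ eg⁰, CFSE = 1(−0.4) + 0(+0.6) = -0.4Δₒ = -0.4 × 190 = -76 kJ/mol.
Tetrahedral: e¹ t₂⁰, CFSE = 1(−0.6) + 0(+0.4) = -0.6Δₜ = -0.6 × (4/9) × 190 = -51 kJ/mol.
OSPE = CFSE(oct) − CFSE(tet) = -76 − (-51) = -25 kJ/mol.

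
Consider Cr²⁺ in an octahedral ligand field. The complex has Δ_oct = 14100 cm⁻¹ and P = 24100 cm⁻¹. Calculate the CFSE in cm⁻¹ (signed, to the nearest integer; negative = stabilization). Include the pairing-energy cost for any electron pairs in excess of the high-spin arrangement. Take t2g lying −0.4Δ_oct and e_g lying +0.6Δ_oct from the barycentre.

Cr²⁺: group 6, so d-count = 6 − 2 = 4.
Since Δ_oct = 14100 cm⁻¹ < P = 24100 cm⁻¹, the complex adopts the high-spin configuration.
Filling d⁴ accordingly: t2g^3 e_g^1.
Orbital CFSE = -0.6Δ_oct = -0.6 × 14100 = -8460 cm⁻¹.
High-spin has no excess pairs, so no pairing correction applies.

-8460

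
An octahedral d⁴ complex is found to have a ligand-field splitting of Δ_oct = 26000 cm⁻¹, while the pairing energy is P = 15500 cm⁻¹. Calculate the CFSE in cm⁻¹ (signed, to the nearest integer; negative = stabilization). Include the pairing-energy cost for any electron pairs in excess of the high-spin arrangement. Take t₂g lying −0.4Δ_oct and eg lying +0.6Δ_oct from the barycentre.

-26100

With Δ_oct > P the complex is low-spin.
That gives t₂g⁴ eg⁰.
Orbital CFSE = -1.6Δ_oct = -1.6 × 26000 = -41600 cm⁻¹.
Excess pairs vs high-spin: 1 − 0 = 1; pairing cost = +15500 cm⁻¹.
Net CFSE = -41600 + 15500 = -26100 cm⁻¹.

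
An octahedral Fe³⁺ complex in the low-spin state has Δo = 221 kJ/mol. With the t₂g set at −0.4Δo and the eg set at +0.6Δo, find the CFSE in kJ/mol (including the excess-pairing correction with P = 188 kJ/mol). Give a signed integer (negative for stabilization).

Fe sits in group 8; removing 3 electrons leaves Fe³⁺ with 8 − 3 = 5 d electrons.
Configuration: t₂g⁵ eg⁰.
CFSE(orbital) = 5×(-0.4Δo) + 0×(0.6Δo) = -2.0Δo; with Δo = 221 kJ/mol that is -442 kJ/mol.
High-spin d⁵ would be t₂g³ eg² with 0 pairs; low-spin has 2, so 2 excess pairs cost +2P = +376 kJ/mol.
Combining: -442 + 376 = -66 kJ/mol.

-66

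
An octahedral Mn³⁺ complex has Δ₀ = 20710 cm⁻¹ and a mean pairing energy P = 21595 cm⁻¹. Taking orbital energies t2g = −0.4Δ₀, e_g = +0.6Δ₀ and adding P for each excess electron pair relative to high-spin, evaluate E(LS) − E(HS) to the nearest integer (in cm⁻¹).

885

Group 7 minus oxidation state +3 gives a d⁴ configuration for Mn³⁺.
In the high-spin limit (t2g^3 e_g^1) the orbital term is -0.6Δ₀ = -12426 cm⁻¹, with no excess pairing.
Low-spin: t2g^4 e_g^0, orbital CFSE = -1.6Δ₀ = -33136 cm⁻¹; plus 1 excess pair × P = +21595 cm⁻¹; total -11541 cm⁻¹.
Thus E(LS) − E(HS) = 885 cm⁻¹.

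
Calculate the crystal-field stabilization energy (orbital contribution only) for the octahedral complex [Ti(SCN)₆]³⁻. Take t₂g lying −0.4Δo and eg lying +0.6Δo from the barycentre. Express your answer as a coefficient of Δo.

Each SCN⁻ contributes -1; 6 × (-1) = -6. With overall charge -3, Ti is in the +3 oxidation state.
Group 4 minus oxidation state +3 gives a d¹ configuration for Ti³⁺.
Configuration: t₂g¹ eg⁰.
CFSE = 1(-0.4Δo) + 0(0.6Δo) = -0.4Δo + 0.0Δo = -0.4Δo.

-0.4 Δo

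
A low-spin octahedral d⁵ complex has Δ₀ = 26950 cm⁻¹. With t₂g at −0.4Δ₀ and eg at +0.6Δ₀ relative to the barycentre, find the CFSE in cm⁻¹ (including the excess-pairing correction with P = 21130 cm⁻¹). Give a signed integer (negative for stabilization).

-11640

Configuration: t₂g⁵ eg⁰.
The orbital stabilization is -2.0Δ₀ = -2.0 × 26950 = -53900 cm⁻¹.
Pairing penalty: 2 pairs vs 0 in the high-spin reference → 2 extra × P = 42260 cm⁻¹.
Combining: -53900 + 42260 = -11640 cm⁻¹.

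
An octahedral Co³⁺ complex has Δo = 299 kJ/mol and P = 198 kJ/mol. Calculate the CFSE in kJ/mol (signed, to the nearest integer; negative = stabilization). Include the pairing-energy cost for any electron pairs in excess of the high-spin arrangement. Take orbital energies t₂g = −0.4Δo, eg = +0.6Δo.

Group 9 minus oxidation state +3 gives a d⁶ configuration for Co³⁺.
With Δo > P the complex is low-spin.
Filling d⁶ accordingly: t₂g⁶ eg⁰.
Orbital CFSE = -2.4Δo = -2.4 × 299 = -718 kJ/mol.
Excess pairs vs high-spin: 3 − 1 = 2; pairing cost = +396 kJ/mol.
Net CFSE = -718 + 396 = -322 kJ/mol.

-322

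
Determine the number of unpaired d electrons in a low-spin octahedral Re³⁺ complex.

2

Group 7 minus oxidation state +3 gives a d⁴ configuration for Re³⁺.
Configuration: t2g^4 e_g^0, giving 2 unpaired electrons.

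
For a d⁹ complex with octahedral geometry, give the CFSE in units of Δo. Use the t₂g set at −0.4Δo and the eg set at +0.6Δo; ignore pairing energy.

Configuration: t₂g⁶ eg³.
CFSE = 6(-0.4Δo) + 3(0.6Δo) = -2.4Δo + 1.8Δo = -0.6Δo.

-0.6 Δo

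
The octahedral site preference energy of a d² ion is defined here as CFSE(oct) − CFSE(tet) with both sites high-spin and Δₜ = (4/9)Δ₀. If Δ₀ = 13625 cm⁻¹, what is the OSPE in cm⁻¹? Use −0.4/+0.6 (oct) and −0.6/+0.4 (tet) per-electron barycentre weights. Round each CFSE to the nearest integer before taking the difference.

-3633

Octahedral (high-spin): t₂g² eg⁰, CFSE = 2(−0.4) + 0(+0.6) = -0.8Δ₀ = -0.8 × 13625 = -10900 cm⁻¹.
Tetrahedral: e² t₂⁰, CFSE = 2(−0.6) + 0(+0.4) = -1.2Δₜ = -1.2 × (4/9) × 13625 = -7267 cm⁻¹.
Subtracting, OSPE = -10900 − (-7267) = -3633 cm⁻¹.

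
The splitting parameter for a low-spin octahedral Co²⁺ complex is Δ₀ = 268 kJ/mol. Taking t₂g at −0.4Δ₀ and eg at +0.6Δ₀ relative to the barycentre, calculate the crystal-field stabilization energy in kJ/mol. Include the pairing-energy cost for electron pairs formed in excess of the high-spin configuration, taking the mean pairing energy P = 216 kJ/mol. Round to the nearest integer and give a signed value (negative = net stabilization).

Group 9 minus oxidation state +2 gives a d⁷ configuration for Co²⁺.
Electron filling gives t₂g⁶ eg¹.
The orbital stabilization is -1.8Δ₀ = -1.8 × 268 = -482 kJ/mol.
High-spin d⁷ would be t₂g⁵ eg² with 2 pairs; low-spin has 3, so 1 excess pair costs +1P = +216 kJ/mol.
Combining: -482 + 216 = -266 kJ/mol.

-266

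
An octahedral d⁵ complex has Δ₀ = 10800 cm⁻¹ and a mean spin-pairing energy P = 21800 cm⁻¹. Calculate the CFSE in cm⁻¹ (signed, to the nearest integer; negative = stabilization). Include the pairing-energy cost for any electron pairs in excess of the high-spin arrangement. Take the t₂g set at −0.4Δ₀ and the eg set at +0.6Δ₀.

With Δ₀ < P the complex is high-spin.
That gives t₂g³ eg².
Orbital CFSE = 0.0Δ₀ = 0.0 × 10800 = 0 cm⁻¹.
High-spin has no excess pairs, so no pairing correction applies.

0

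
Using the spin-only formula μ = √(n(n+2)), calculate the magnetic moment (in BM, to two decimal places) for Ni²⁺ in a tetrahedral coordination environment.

Ni sits in group 10; removing 2 electrons leaves Ni²⁺ with 10 − 2 = 8 d electrons.
Tetrahedral fields are weak (Δₜ ≈ 4/9 Δₒ), so electrons fill high-spin.
Configuration: e⁴ t₂⁴ → 2 unpaired electrons.
μ(spin-only) = √[2(2+2)] = √8 ≈ 2.83 BM.

2.83 BM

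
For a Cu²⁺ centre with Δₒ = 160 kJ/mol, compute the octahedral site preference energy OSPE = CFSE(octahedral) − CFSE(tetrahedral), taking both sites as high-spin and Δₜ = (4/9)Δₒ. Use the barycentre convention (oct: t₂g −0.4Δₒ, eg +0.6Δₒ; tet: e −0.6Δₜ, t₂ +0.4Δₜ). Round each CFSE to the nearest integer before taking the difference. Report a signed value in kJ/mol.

Cu²⁺: group 11, so d-count = 11 − 2 = 9.
Octahedral (high-spin): t₂g⁶ eg³, CFSE = 6(−0.4) + 3(+0.6) = -0.6Δₒ = -0.6 × 160 = -96 kJ/mol.
Tetrahedral: e⁴ t₂⁵, CFSE = 4(−0.6) + 5(+0.4) = -0.4Δₜ = -0.4 × (4/9) × 160 = -28 kJ/mol.
OSPE = CFSE(oct) − CFSE(tet) = -96 − (-28) = -68 kJ/mol.

-68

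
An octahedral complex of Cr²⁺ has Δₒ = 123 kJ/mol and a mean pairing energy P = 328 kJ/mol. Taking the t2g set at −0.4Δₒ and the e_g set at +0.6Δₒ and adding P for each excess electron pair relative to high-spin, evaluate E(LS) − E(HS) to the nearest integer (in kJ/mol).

Group 6 minus oxidation state +2 gives a d⁴ configuration for Cr²⁺.
High-spin: t2g^3 e_g^1, CFSE = -0.6Δₒ = -74 kJ/mol.
For low-spin the configuration is t2g^4 e_g^0: orbital energy -1.6 × 123 = -197 kJ/mol, and 1 additional pair relative to high-spin adds 328 kJ/mol, giving 131 kJ/mol.
Thus E(LS) − E(HS) = 205 kJ/mol.

205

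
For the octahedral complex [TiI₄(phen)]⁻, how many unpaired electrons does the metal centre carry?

Ligand charges: 4×(-1) from I⁻ and 1×(+0) from phen sum to -4; with overall charge -1, Ti is +3.
Ti³⁺: group 4, so d-count = 4 − 3 = 1.
Configuration: t₂g¹ eg⁰, giving 1 unpaired electron.

1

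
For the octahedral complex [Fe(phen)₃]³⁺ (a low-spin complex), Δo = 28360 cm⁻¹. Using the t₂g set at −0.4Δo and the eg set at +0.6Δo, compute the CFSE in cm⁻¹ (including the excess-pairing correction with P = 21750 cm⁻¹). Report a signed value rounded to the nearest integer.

-13220

phen is neutral, so the +3 overall charge sits on Fe: oxidation state +3.
Fe sits in group 8; removing 3 electrons leaves Fe³⁺ with 8 − 3 = 5 d electrons.
Configuration: t₂g⁵ eg⁰.
CFSE(orbital) = 5×(-0.4Δo) + 0×(0.6Δo) = -2.0Δo; with Δo = 28360 cm⁻¹ that is -56720 cm⁻¹.
Pairing penalty: 2 pairs vs 0 in the high-spin reference → 2 extra × P = 43500 cm⁻¹.
Combining: -56720 + 43500 = -13220 cm⁻¹.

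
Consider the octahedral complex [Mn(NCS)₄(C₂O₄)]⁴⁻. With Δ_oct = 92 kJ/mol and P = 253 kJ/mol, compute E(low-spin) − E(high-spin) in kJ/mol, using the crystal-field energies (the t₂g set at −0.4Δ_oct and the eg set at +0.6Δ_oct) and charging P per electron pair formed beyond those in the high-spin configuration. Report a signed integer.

Ligand charges: 4×(-1) from NCS⁻ and 1×(-2) from C₂O₄²⁻ sum to -6; with overall charge -4, Mn is +2.
Mn²⁺: group 7, so d-count = 7 − 2 = 5.
In the high-spin limit (t₂g³ eg²) the orbital term is 0.0Δ_oct = 0 kJ/mol, with no excess pairing.
Low-spin: t₂g⁵ eg⁰, orbital CFSE = -2.0Δ_oct = -184 kJ/mol; plus 2 excess pairs × P = +506 kJ/mol; total 322 kJ/mol.
The difference is 322 − (0) = 322 kJ/mol, so high-spin lies lower.

322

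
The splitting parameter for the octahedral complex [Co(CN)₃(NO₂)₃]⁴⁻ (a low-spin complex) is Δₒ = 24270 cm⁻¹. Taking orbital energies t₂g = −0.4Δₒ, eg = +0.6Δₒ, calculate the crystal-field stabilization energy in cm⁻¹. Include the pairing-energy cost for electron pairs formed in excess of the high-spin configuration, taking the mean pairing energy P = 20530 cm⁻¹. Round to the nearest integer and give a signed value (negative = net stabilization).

-23156

Ligand charges: 3×(-1) from CN⁻ and 3×(-1) from NO₂⁻ sum to -6; with overall charge -4, Co is +2.
Co is in group 9, so Co²⁺ is d⁷ (9 − 2 = 7).
Electron filling gives t₂g⁶ eg¹.
The orbital stabilization is -1.8Δₒ = -1.8 × 24270 = -43686 cm⁻¹.
High-spin d⁷ would be t₂g⁵ eg² with 2 pairs; low-spin has 3, so 1 excess pair costs +1P = +20530 cm⁻¹.
Combining: -43686 + 20530 = -23156 cm⁻¹.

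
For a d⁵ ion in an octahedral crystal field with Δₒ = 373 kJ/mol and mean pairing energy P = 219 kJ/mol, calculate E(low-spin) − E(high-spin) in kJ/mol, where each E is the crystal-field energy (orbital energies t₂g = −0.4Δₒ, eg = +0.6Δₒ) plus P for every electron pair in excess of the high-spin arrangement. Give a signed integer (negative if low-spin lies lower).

-308

High-spin: t₂g³ eg², CFSE = 0.0Δₒ = 0 kJ/mol.
Low-spin: t₂g⁵ eg⁰, orbital CFSE = -2.0Δₒ = -746 kJ/mol; plus 2 excess pairs × P = +438 kJ/mol; total -308 kJ/mol.
E(LS) − E(HS) = -308 − (0) = -308 kJ/mol.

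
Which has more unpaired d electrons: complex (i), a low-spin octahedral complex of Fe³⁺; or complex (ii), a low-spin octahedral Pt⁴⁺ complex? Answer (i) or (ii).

(i)

(i): Fe is in group 8, so Fe³⁺ is d⁵ (8 − 3 = 5); t₂g⁵ eg⁰ → 1 unpaired.
(ii): Pt⁴⁺: group 10, so d-count = 10 − 4 = 6; t2g^6 e_g^0 → 0 unpaired.
So (i) has more unpaired electrons.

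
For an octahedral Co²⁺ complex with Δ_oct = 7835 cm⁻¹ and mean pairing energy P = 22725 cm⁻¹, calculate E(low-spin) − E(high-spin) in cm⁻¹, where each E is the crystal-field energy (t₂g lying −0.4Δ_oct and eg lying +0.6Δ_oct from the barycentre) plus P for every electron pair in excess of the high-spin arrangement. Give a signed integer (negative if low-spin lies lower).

Co²⁺: group 9, so d-count = 9 − 2 = 7.
High-spin d⁷ fills as t₂g⁵ eg² with CFSE 5(−0.4) + 2(+0.6) = -0.8Δ_oct = -6268 cm⁻¹.
Low-spin t₂g⁶ eg¹ gives -1.8Δ_oct = -14103 cm⁻¹, but forming 1 extra pair costs 1P = 22725 cm⁻¹, so E(LS) = -14103 + 22725 = 8622 cm⁻¹.
Thus E(LS) − E(HS) = 14890 cm⁻¹.

14890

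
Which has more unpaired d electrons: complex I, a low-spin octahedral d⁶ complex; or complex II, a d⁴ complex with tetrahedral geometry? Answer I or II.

II

I: t2g^6 e_g^0 → 0 unpaired.
II: Tetrahedral splitting is small, so the complex is high-spin; e^2 t2^2 → 4 unpaired.
So II has more unpaired electrons.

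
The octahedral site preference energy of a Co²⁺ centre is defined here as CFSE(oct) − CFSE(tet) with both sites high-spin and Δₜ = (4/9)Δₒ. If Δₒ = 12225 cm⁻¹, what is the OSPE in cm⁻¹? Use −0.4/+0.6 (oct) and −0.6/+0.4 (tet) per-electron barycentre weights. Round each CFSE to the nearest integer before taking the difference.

-3260

Co sits in group 9; removing 2 electrons leaves Co²⁺ with 9 − 2 = 7 d electrons.
Octahedral high-spin t₂g⁵ eg²: CFSE = -0.8 × 12225 = -9780 cm⁻¹.
Tetrahedral: e⁴ t₂³, CFSE = 4(−0.6) + 3(+0.4) = -1.2Δₜ = -1.2 × (4/9) × 12225 = -6520 cm⁻¹.
OSPE = CFSE(oct) − CFSE(tet) = -9780 − (-6520) = -3260 cm⁻¹.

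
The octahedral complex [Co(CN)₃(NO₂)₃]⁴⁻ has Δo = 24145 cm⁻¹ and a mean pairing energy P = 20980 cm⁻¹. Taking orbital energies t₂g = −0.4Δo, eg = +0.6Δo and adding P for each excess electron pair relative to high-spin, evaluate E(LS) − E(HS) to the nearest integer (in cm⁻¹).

-3165

Ligand charges: 3×(-1) from CN⁻ and 3×(-1) from NO₂⁻ sum to -6; with overall charge -4, Co is +2.
Group 9 minus oxidation state +2 gives a d⁷ configuration for Co²⁺.
High-spin d⁷ fills as t₂g⁵ eg² with CFSE 5(−0.4) + 2(+0.6) = -0.8Δo = -19316 cm⁻¹.
Low-spin t₂g⁶ eg¹ gives -1.8Δo = -43461 cm⁻¹, but forming 1 extra pair costs 1P = 20980 cm⁻¹, so E(LS) = -43461 + 20980 = -22481 cm⁻¹.
E(LS) − E(HS) = -22481 − (-19316) = -3165 cm⁻¹.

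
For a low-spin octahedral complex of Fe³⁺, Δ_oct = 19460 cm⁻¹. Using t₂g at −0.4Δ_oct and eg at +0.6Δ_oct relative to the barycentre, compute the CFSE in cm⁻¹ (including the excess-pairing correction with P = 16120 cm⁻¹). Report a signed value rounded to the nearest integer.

Fe³⁺: group 8, so d-count = 8 − 3 = 5.
Configuration: t₂g⁵ eg⁰.
CFSE(orbital) = 5×(-0.4Δ_oct) + 0×(0.6Δ_oct) = -2.0Δ_oct; with Δ_oct = 19460 cm⁻¹ that is -38920 cm⁻¹.
High-spin d⁵ would be t₂g³ eg² with 0 pairs; low-spin has 2, so 2 excess pairs cost +2P = +32240 cm⁻¹.
Combining: -38920 + 32240 = -6680 cm⁻¹.

-6680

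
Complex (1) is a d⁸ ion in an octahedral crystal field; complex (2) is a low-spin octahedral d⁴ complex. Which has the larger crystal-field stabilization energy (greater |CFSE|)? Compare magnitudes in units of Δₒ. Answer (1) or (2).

(2)

(1): t₂g⁶ eg², CFSE = -1.2Δₒ.
(2): t₂g⁴ eg⁰, CFSE = -1.6Δₒ.
So (2) has the larger |CFSE|.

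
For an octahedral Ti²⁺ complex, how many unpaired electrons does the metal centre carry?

2

Ti²⁺: group 4, so d-count = 4 − 2 = 2.
For octahedral d² the high- and low-spin configurations coincide.
Configuration: t₂g² eg⁰, giving 2 unpaired electrons.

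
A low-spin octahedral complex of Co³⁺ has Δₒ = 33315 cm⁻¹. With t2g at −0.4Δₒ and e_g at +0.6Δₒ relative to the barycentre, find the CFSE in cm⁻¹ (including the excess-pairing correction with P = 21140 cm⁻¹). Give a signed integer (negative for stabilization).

-37676

Co³⁺: group 9, so d-count = 9 − 3 = 6.
Electron filling gives t2g^6 e_g^0.
Orbital CFSE = 6(-0.4) + 0(0.6) = -2.4Δₒ = -2.4 × 33315 = -79956 cm⁻¹.
High-spin d⁶ would be t2g^4 e_g^2 with 1 pair; low-spin has 3, so 2 excess pairs cost +2P = +42280 cm⁻¹.
Combining: -79956 + 42280 = -37676 cm⁻¹.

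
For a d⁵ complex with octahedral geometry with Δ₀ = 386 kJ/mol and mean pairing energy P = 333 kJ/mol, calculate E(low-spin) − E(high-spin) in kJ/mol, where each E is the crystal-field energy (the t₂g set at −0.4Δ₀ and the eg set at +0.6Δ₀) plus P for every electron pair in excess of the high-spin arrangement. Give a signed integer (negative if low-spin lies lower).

-106

In the high-spin limit (t₂g³ eg²) the orbital term is 0.0Δ₀ = 0 kJ/mol, with no excess pairing.
For low-spin the configuration is t₂g⁵ eg⁰: orbital energy -2.0 × 386 = -772 kJ/mol, and 2 additional pairs relative to high-spin add 666 kJ/mol, giving -106 kJ/mol.
Thus E(LS) − E(HS) = -106 kJ/mol.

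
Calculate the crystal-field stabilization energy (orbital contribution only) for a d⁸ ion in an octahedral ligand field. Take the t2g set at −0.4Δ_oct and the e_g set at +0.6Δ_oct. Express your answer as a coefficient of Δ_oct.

For octahedral d⁸ the high- and low-spin configurations coincide.
Configuration: t2g^6 e_g^2.
CFSE = 6(-0.4Δ_oct) + 2(0.6Δ_oct) = -2.4Δ_oct + 1.2Δ_oct = -1.2Δ_oct.

-1.2 Δ_oct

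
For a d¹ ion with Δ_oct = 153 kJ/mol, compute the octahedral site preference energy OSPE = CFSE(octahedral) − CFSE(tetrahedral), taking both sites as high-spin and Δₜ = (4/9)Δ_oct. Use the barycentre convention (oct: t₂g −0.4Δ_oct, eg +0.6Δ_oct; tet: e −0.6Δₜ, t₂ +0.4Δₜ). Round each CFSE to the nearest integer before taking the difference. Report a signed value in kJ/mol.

Octahedral (high-spin): t₂g¹ eg⁰, CFSE = 1(−0.4) + 0(+0.6) = -0.4Δ_oct = -0.4 × 153 = -61 kJ/mol.
In a tetrahedral site the filling is e¹ t₂⁰: CFSE(tet) = -0.6Δₜ = -0.6 × (4/9)(153) = -41 kJ/mol.
OSPE = CFSE(oct) − CFSE(tet) = -61 − (-41) = -20 kJ/mol.

-20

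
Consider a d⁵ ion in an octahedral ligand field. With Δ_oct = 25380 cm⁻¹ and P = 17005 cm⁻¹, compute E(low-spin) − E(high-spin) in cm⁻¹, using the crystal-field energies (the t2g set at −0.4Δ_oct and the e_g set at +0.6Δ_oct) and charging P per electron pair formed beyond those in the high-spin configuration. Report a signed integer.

-16750

High-spin d⁵ fills as t2g^3 e_g^2 with CFSE 3(−0.4) + 2(+0.6) = 0.0Δ_oct = 0 cm⁻¹.
Low-spin: t2g^5 e_g^0, orbital CFSE = -2.0Δ_oct = -50760 cm⁻¹; plus 2 excess pairs × P = +34010 cm⁻¹; total -16750 cm⁻¹.
The difference is -16750 − (0) = -16750 cm⁻¹, so low-spin lies lower.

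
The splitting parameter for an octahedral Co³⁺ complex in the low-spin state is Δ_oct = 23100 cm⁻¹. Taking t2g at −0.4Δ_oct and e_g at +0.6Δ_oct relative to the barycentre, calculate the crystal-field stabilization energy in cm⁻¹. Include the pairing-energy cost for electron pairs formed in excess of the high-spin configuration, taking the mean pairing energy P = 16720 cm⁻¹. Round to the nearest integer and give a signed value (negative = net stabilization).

-22000

Co sits in group 9; removing 3 electrons leaves Co³⁺ with 9 − 3 = 6 d electrons.
Configuration: t2g^6 e_g^0.
The orbital stabilization is -2.4Δ_oct = -2.4 × 23100 = -55440 cm⁻¹.
Pairing penalty: 3 pairs vs 1 in the high-spin reference → 2 extra × P = 33440 cm⁻¹.
Net CFSE = -55440 + 33440 = -22000 cm⁻¹.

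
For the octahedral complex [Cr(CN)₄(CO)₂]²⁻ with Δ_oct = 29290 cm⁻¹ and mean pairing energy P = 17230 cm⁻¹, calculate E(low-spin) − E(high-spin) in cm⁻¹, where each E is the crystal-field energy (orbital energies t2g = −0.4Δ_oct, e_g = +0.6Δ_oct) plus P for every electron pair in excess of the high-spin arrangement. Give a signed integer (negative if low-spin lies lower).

Ligand charges: 4×(-1) from CN⁻ and 2×(+0) from CO sum to -4; with overall charge -2, Cr is +2.
Cr is in group 6, so Cr²⁺ is d⁴ (6 − 2 = 4).
High-spin d⁴ fills as t2g^3 e_g^1 with CFSE 3(−0.4) + 1(+0.6) = -0.6Δ_oct = -17574 cm⁻¹.
For low-spin the configuration is t2g^4 e_g^0: orbital energy -1.6 × 29290 = -46864 cm⁻¹, and 1 additional pair relative to high-spin adds 17230 cm⁻¹, giving -29634 cm⁻¹.
The difference is -29634 − (-17574) = -12060 cm⁻¹, so low-spin lies lower.

-12060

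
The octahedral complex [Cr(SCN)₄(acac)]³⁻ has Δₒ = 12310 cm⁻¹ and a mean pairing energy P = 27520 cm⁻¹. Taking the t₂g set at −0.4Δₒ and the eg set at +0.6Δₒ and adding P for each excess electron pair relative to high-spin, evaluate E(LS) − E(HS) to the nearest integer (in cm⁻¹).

Ligand charges: 4×(-1) from SCN⁻ and 1×(-1) from acac⁻ sum to -5; with overall charge -3, Cr is +2.
Cr is in group 6, so Cr²⁺ is d⁴ (6 − 2 = 4).
High-spin d⁴ fills as t₂g³ eg¹ with CFSE 3(−0.4) + 1(+0.6) = -0.6Δₒ = -7386 cm⁻¹.
Low-spin: t₂g⁴ eg⁰, orbital CFSE = -1.6Δₒ = -19696 cm⁻¹; plus 1 excess pair × P = +27520 cm⁻¹; total 7824 cm⁻¹.
Thus E(LS) − E(HS) = 15210 cm⁻¹.

15210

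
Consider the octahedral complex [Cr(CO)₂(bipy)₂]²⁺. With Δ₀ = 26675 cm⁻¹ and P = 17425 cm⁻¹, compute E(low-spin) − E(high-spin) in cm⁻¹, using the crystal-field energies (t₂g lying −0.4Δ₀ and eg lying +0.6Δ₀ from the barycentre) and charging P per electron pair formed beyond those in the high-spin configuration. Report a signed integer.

-9250

Ligand charges: 2×(+0) from CO and 2×(+0) from bipy sum to +0; with overall charge +2, Cr is +2.
Cr²⁺: group 6, so d-count = 6 − 2 = 4.
High-spin: t₂g³ eg¹, CFSE = -0.6Δ₀ = -16005 cm⁻¹.
Low-spin t₂g⁴ eg⁰ gives -1.6Δ₀ = -42680 cm⁻¹, but forming 1 extra pair costs 1P = 17425 cm⁻¹, so E(LS) = -42680 + 17425 = -25255 cm⁻¹.
E(LS) − E(HS) = -25255 − (-16005) = -9250 cm⁻¹.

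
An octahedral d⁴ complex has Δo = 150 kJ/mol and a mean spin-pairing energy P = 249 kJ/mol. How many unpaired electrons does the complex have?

4

Here Δo < P (150 < 249), so the high-spin state is favoured.
Configuration: t₂g³ eg¹.
Unpaired electrons: 4.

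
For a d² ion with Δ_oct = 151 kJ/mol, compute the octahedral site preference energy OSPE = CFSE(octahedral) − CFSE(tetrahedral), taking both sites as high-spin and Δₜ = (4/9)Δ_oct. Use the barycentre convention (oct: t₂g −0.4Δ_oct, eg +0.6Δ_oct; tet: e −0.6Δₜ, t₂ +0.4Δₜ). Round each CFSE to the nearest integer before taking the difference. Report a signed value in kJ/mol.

-40

Octahedral high-spin t₂g² eg⁰: CFSE = -0.8 × 151 = -121 kJ/mol.
Tetrahedral e² t₂⁰ gives -1.2Δₜ = -1.2 × (4/9) × 151 = -81 kJ/mol.
Subtracting, OSPE = -121 − (-81) = -40 kJ/mol.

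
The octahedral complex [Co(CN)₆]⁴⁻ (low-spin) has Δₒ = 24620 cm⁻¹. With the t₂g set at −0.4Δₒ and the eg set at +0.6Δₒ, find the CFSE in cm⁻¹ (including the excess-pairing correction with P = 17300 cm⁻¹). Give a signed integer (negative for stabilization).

Each CN⁻ contributes -1; 6 × (-1) = -6. With overall charge -4, Co is in the +2 oxidation state.
Group 9 minus oxidation state +2 gives a d⁷ configuration for Co²⁺.
Configuration: t₂g⁶ eg¹.
Orbital CFSE = 6(-0.4) + 1(0.6) = -1.8Δₒ = -1.8 × 24620 = -44316 cm⁻¹.
High-spin d⁷ would be t₂g⁵ eg² with 2 pairs; low-spin has 3, so 1 excess pair costs +1P = +17300 cm⁻¹.
Net CFSE = -44316 + 17300 = -27016 cm⁻¹.

-27016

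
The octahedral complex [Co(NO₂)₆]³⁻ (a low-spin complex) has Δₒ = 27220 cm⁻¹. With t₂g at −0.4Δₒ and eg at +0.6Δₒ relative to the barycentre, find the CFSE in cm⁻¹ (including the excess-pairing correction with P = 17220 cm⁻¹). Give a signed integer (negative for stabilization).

-30888

Each NO₂⁻ contributes -1; 6 × (-1) = -6. With overall charge -3, Co is in the +3 oxidation state.
Co sits in group 9; removing 3 electrons leaves Co³⁺ with 9 − 3 = 6 d electrons.
Electron filling gives t₂g⁶ eg⁰.
Orbital CFSE = 6(-0.4) + 0(0.6) = -2.4Δₒ = -2.4 × 27220 = -65328 cm⁻¹.
High-spin d⁶ would be t₂g⁴ eg² with 1 pair; low-spin has 3, so 2 excess pairs cost +2P = +34440 cm⁻¹.
Overall CFSE = -65328 + 34440 = -30888 cm⁻¹.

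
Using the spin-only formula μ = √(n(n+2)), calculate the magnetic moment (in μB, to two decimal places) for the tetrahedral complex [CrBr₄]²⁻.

Each Br⁻ contributes -1; 4 × (-1) = -4. With overall charge -2, Cr is in the +2 oxidation state.
Cr sits in group 6; removing 2 electrons leaves Cr²⁺ with 6 − 2 = 4 d electrons.
Tetrahedral fields are weak (Δₜ ≈ 4/9 Δₒ), so electrons fill high-spin.
Configuration: e^2 t2^2 → 4 unpaired electrons.
μ(spin-only) = √[4(4+2)] = √24 ≈ 4.90 μB.

4.90 μB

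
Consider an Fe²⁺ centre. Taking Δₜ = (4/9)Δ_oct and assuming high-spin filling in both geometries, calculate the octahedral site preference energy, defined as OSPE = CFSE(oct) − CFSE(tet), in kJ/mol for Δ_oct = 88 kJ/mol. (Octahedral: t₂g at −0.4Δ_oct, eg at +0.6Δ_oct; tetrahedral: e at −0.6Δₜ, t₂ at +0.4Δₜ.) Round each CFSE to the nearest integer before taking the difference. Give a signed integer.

-12

Fe²⁺: group 8, so d-count = 8 − 2 = 6.
In an octahedral site d⁶ (HS) is t2g^4 e_g^2, giving CFSE(oct) = -0.4Δ_oct = -35 kJ/mol.
In a tetrahedral site the filling is e^3 t2^3: CFSE(tet) = -0.6Δₜ = -0.6 × (4/9)(88) = -23 kJ/mol.
OSPE = -35 − (-23) = -12 kJ/mol.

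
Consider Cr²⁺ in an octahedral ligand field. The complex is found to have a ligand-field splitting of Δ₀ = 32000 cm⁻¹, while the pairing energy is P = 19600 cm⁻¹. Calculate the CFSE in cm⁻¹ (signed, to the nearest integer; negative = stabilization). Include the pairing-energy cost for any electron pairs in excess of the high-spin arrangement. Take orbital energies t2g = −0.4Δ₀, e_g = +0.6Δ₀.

-31600

Cr²⁺: group 6, so d-count = 6 − 2 = 4.
Δ₀ > P, so pairing is preferred: the ground state is low-spin.
Filling d⁴ accordingly: t2g^4 e_g^0.
Orbital CFSE = -1.6Δ₀ = -1.6 × 32000 = -51200 cm⁻¹.
Excess pairs vs high-spin: 1 − 0 = 1; pairing cost = +19600 cm⁻¹.
Net CFSE = -51200 + 19600 = -31600 cm⁻¹.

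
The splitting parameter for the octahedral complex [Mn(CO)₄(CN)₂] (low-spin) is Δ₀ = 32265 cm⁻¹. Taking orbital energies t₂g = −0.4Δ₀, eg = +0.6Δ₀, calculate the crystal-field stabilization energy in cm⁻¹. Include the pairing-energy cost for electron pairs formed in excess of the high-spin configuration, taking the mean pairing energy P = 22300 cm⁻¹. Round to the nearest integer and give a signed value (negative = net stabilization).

Ligand charges: 4×(+0) from CO and 2×(-1) from CN⁻ sum to -2; with overall charge +0, Mn is +2.
Group 7 minus oxidation state +2 gives a d⁵ configuration for Mn²⁺.
The d⁵ electrons fill as t₂g⁵ eg⁰.
CFSE(orbital) = 5×(-0.4Δ₀) + 0×(0.6Δ₀) = -2.0Δ₀; with Δ₀ = 32265 cm⁻¹ that is -64530 cm⁻¹.
Relative to high-spin t₂g³ eg² (0 paired), the low-spin configuration has 2 additional pairs, contributing +2 × 22300 = +44600 cm⁻¹.
Net CFSE = -64530 + 44600 = -19930 cm⁻¹.

-19930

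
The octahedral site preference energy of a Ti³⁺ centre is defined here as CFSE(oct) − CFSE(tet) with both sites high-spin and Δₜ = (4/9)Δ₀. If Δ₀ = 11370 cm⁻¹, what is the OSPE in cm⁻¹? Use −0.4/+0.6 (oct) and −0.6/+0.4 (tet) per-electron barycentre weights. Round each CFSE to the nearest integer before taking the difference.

Group 4 minus oxidation state +3 gives a d¹ configuration for Ti³⁺.
Octahedral high-spin t2g^1 e_g^0: CFSE = -0.4 × 11370 = -4548 cm⁻¹.
In a tetrahedral site the filling is e^1 t2^0: CFSE(tet) = -0.6Δₜ = -0.6 × (4/9)(11370) = -3032 cm⁻¹.
OSPE = -4548 − (-3032) = -1516 cm⁻¹.

-1516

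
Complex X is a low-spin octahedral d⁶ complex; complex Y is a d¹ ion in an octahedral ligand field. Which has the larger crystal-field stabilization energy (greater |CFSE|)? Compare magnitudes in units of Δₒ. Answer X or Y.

X

X: t₂g⁶ eg⁰, CFSE = -2.4Δₒ.
Y: For octahedral d¹ the high- and low-spin configurations coincide; t₂g¹ eg⁰, CFSE = -0.4Δₒ.
So X has the larger |CFSE|.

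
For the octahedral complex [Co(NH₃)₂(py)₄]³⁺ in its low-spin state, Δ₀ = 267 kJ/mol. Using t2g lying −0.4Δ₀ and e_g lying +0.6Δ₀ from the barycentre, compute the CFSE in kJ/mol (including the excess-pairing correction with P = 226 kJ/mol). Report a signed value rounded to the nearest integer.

Ligand charges: 2×(+0) from NH₃ and 4×(+0) from py sum to +0; with overall charge +3, Co is +3.
Co sits in group 9; removing 3 electrons leaves Co³⁺ with 9 − 3 = 6 d electrons.
The d⁶ electrons fill as t2g^6 e_g^0.
Orbital CFSE = 6(-0.4) + 0(0.6) = -2.4Δ₀ = -2.4 × 267 = -641 kJ/mol.
High-spin d⁶ would be t2g^4 e_g^2 with 1 pair; low-spin has 3, so 2 excess pairs cost +2P = +452 kJ/mol.
Overall CFSE = -641 + 452 = -189 kJ/mol.

-189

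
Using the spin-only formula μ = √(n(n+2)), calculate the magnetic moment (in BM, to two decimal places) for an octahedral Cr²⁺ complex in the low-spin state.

Group 6 minus oxidation state +2 gives a d⁴ configuration for Cr²⁺.
Configuration: t₂g⁴ eg⁰ → 2 unpaired electrons.
μ(spin-only) = √[2(2+2)] = √8 ≈ 2.83 BM.

2.83 BM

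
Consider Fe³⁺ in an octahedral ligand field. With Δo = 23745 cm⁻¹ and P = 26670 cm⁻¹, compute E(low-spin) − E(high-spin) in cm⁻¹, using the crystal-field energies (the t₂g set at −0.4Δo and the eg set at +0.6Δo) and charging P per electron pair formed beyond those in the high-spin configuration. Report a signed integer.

5850

Fe³⁺: group 8, so d-count = 8 − 3 = 5.
High-spin: t₂g³ eg², CFSE = 0.0Δo = 0 cm⁻¹.
Low-spin t₂g⁵ eg⁰ gives -2.0Δo = -47490 cm⁻¹, but forming 2 extra pairs costs 2P = 53340 cm⁻¹, so E(LS) = -47490 + 53340 = 5850 cm⁻¹.
The difference is 5850 − (0) = 5850 cm⁻¹, so high-spin lies lower.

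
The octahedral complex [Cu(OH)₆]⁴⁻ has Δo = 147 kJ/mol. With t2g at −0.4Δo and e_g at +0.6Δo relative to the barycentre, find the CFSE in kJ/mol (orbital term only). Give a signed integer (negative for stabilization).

-88

Each OH⁻ contributes -1; 6 × (-1) = -6. With overall charge -4, Cu is in the +2 oxidation state.
Cu²⁺: group 11, so d-count = 11 − 2 = 9.
Electron filling gives t2g^6 e_g^3.
The orbital stabilization is -0.6Δo = -0.6 × 147 = -88 kJ/mol.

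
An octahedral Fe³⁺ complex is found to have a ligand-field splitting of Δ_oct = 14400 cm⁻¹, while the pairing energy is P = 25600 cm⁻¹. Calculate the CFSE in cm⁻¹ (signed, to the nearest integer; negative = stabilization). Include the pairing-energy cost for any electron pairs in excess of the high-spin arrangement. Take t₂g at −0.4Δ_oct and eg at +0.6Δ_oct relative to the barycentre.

Group 8 minus oxidation state +3 gives a d⁵ configuration for Fe³⁺.
Δ_oct < P, so pairing is avoided: the ground state is high-spin.
That gives t₂g³ eg².
Orbital CFSE = 0.0Δ_oct = 0.0 × 14400 = 0 cm⁻¹.
High-spin has no excess pairs, so no pairing correction applies.

0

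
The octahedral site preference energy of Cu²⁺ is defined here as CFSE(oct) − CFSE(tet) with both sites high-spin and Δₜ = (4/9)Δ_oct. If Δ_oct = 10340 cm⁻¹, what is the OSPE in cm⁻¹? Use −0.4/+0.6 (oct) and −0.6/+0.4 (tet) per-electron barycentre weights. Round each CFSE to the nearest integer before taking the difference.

Group 11 minus oxidation state +2 gives a d⁹ configuration for Cu²⁺.
In an octahedral site d⁹ (HS) is t2g^6 e_g^3, giving CFSE(oct) = -0.6Δ_oct = -6204 cm⁻¹.
Tetrahedral e^4 t2^5 gives -0.4Δₜ = -0.4 × (4/9) × 10340 = -1838 cm⁻¹.
Subtracting, OSPE = -6204 − (-1838) = -4366 cm⁻¹.

-4366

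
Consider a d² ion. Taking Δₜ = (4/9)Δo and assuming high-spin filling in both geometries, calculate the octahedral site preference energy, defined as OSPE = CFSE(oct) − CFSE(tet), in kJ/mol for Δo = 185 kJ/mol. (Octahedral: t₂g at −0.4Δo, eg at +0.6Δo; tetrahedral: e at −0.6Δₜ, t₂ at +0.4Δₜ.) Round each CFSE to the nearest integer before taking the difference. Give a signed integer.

Octahedral high-spin t2g^2 e_g^0: CFSE = -0.8 × 185 = -148 kJ/mol.
Tetrahedral: e^2 t2^0, CFSE = 2(−0.6) + 0(+0.4) = -1.2Δₜ = -1.2 × (4/9) × 185 = -99 kJ/mol.
OSPE = CFSE(oct) − CFSE(tet) = -148 − (-99) = -49 kJ/mol.

-49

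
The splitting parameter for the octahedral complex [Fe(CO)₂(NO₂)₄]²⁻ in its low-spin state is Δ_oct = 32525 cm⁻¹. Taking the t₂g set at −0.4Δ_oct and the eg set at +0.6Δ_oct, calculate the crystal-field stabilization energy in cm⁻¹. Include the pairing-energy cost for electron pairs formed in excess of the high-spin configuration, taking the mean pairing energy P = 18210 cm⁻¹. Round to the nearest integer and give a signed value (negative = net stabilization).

-41640

Ligand charges: 2×(+0) from CO and 4×(-1) from NO₂⁻ sum to -4; with overall charge -2, Fe is +2.
Fe is in group 8, so Fe²⁺ is d⁶ (8 − 2 = 6).
Electron filling gives t₂g⁶ eg⁰.
The orbital stabilization is -2.4Δ_oct = -2.4 × 32525 = -78060 cm⁻¹.
Pairing penalty: 3 pairs vs 1 in the high-spin reference → 2 extra × P = 36420 cm⁻¹.
Overall CFSE = -78060 + 36420 = -41640 cm⁻¹.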